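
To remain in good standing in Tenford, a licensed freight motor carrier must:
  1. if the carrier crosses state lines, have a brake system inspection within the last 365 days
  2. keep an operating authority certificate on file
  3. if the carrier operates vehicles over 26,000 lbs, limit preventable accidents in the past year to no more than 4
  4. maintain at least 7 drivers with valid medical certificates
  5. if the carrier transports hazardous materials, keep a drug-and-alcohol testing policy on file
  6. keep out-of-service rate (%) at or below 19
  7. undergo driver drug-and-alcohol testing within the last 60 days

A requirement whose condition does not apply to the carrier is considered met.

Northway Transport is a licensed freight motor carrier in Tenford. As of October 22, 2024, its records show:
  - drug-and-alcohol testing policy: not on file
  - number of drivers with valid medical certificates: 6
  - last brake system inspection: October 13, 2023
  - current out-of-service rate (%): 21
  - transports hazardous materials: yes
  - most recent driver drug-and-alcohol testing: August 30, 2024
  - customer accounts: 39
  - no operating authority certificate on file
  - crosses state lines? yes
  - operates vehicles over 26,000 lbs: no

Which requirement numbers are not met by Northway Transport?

1, 2, 4, 5, 6

1. condition 'crosses state lines' holds; brake system inspection 375 days ago vs limit 365 → not met
2. operating authority certificate absent → not met
3. condition 'operates vehicles over 26,000 lbs' does not hold → requirement n/a → met
4. drivers with valid medical certificates 6 < 7 → not met
5. condition 'transports hazardous materials' holds; drug-and-alcohol testing policy absent → not met
6. out-of-service rate (%) 21 > 19 → not met
7. driver drug-and-alcohol testing 53 days ago vs limit 60 → met
Not met: 1, 2, 4, 5, 6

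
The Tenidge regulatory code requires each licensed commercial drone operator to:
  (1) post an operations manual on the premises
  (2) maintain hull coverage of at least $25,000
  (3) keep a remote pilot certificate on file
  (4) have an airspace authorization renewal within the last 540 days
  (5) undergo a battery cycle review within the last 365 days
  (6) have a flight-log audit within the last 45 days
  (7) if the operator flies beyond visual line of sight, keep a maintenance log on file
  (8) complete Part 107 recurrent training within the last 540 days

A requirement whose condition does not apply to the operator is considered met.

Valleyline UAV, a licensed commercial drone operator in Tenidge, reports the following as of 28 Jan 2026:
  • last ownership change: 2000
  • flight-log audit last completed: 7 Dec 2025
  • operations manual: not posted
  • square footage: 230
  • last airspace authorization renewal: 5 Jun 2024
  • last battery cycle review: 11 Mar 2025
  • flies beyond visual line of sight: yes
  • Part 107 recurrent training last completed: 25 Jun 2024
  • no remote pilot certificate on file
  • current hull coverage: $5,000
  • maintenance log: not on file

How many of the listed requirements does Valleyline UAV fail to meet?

1. operations manual absent → not met
2. hull coverage $5,000 < $25,000 → not met
3. remote pilot certificate absent → not met
4. airspace authorization renewal 602 days ago vs limit 540 → not met
5. battery cycle review 323 days ago vs limit 365 → met
6. flight-log audit 52 days ago vs limit 45 → not met
7. condition 'flies beyond visual line of sight' holds; maintenance log absent → not met
8. Part 107 recurrent training 582 days ago vs limit 540 → not met
Not met: 7 of 8

7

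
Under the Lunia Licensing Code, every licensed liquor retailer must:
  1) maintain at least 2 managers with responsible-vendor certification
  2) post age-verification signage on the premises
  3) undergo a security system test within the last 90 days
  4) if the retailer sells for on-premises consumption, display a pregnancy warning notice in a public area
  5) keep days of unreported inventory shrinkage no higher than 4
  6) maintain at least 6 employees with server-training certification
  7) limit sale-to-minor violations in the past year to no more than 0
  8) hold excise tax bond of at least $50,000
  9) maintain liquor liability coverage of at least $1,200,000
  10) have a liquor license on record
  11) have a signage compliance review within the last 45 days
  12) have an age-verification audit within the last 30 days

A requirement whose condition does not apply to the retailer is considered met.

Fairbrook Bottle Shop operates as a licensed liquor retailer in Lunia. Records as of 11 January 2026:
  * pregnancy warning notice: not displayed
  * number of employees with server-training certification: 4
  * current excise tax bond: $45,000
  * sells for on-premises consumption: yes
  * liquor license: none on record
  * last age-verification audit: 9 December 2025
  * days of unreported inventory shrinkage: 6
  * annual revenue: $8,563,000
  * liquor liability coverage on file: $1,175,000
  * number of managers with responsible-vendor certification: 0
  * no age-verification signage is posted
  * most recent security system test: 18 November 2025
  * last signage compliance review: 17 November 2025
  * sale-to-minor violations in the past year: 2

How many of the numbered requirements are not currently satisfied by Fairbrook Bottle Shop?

1. managers with responsible-vendor certification 0 < 2 → not met
2. age-verification signage absent → not met
3. security system test 54 days ago vs limit 90 → met
4. condition 'sells for on-premises consumption' holds; pregnancy warning notice absent → not met
5. days of unreported inventory shrinkage 6 > 4 → not met
6. employees with server-training certification 4 < 6 → not met
7. sale-to-minor violations in the past year 2 > 0 → not met
8. excise tax bond $45,000 < $50,000 → not met
9. liquor liability coverage $1,175,000 < $1,200,000 → not met
10. liquor license absent → not met
11. signage compliance review 55 days ago vs limit 45 → not met
12. age-verification audit 33 days ago vs limit 30 → not met
Not met: 11 of 12

11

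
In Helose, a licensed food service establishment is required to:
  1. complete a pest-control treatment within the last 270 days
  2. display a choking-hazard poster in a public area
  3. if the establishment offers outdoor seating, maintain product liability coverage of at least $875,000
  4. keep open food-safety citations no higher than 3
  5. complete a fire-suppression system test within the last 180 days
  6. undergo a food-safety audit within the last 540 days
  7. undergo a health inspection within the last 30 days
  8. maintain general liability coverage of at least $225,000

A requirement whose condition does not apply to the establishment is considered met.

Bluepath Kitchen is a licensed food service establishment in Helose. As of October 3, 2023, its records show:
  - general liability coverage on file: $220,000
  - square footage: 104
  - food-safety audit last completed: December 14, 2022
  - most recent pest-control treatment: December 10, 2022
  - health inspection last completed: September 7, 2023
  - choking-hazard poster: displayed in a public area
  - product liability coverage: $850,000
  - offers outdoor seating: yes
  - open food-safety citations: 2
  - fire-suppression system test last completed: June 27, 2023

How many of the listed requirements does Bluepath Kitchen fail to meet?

3

1. pest-control treatment 297 days ago vs limit 270 → not met
2. choking-hazard poster present → met
3. condition 'offers outdoor seating' holds; product liability coverage $850,000 < $875,000 → not met
4. open food-safety citations 2 ≤ 3 → met
5. fire-suppression system test 98 days ago vs limit 180 → met
6. food-safety audit 293 days ago vs limit 540 → met
7. health inspection 26 days ago vs limit 30 → met
8. general liability coverage $220,000 < $225,000 → not met
Not met: 3 of 8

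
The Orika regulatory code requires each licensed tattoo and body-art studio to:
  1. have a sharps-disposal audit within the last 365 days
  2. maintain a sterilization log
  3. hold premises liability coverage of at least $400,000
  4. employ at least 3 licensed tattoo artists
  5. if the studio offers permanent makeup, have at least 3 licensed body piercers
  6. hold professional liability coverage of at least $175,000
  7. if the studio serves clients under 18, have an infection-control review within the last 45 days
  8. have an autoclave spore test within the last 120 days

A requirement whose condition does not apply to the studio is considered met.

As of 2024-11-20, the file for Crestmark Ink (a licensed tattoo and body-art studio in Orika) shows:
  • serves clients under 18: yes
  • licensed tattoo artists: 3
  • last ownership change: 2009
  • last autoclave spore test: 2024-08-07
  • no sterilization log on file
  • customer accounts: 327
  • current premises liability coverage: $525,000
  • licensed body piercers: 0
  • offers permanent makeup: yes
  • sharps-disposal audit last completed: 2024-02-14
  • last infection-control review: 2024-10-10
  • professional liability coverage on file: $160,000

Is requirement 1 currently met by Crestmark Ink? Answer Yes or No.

1. sharps-disposal audit 280 days ago vs limit 365 → met

Yes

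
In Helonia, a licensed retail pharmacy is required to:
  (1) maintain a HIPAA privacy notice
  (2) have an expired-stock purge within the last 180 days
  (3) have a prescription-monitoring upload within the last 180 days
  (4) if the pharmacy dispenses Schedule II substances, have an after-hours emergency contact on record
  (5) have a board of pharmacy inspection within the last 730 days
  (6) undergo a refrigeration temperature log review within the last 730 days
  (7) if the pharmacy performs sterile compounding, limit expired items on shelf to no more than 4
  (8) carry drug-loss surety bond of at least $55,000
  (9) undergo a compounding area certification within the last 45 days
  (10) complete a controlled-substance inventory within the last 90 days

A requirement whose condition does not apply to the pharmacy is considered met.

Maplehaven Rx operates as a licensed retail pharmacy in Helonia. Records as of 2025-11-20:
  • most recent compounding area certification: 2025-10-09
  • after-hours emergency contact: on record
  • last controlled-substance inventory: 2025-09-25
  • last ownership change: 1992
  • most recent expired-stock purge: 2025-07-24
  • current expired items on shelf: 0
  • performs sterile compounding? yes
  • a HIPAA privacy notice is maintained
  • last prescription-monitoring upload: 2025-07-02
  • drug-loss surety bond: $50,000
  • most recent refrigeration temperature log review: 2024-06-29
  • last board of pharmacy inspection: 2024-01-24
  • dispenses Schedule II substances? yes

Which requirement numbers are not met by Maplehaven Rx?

1. HIPAA privacy notice present → met
2. expired-stock purge 119 days ago vs limit 180 → met
3. prescription-monitoring upload 141 days ago vs limit 180 → met
4. condition 'dispenses Schedule II substances' holds; after-hours emergency contact present → met
5. board of pharmacy inspection 666 days ago vs limit 730 → met
6. refrigeration temperature log review 509 days ago vs limit 730 → met
7. condition 'performs sterile compounding' holds; expired items on shelf 0 ≤ 4 → met
8. drug-loss surety bond $50,000 < $55,000 → not met
9. compounding area certification 42 days ago vs limit 45 → met
10. controlled-substance inventory 56 days ago vs limit 90 → met
Not met: 8

8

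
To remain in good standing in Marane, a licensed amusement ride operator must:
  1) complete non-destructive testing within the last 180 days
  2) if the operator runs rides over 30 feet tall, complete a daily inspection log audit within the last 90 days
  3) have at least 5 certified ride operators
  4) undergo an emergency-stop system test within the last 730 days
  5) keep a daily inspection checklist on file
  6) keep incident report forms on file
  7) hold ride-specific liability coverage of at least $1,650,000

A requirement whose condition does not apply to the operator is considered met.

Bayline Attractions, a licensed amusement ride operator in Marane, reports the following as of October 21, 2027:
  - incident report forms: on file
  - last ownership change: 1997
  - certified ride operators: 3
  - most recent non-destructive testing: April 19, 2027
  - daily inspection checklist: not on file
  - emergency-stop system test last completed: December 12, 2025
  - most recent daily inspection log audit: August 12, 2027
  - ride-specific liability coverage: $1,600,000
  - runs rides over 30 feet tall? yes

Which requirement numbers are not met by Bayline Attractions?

1. non-destructive testing 185 days ago vs limit 180 → not met
2. condition 'runs rides over 30 feet tall' holds; daily inspection log audit 70 days ago vs limit 90 → met
3. certified ride operators 3 < 5 → not met
4. emergency-stop system test 678 days ago vs limit 730 → met
5. daily inspection checklist absent → not met
6. incident report forms present → met
7. ride-specific liability coverage $1,600,000 < $1,650,000 → not met
Not met: 1, 3, 5, 7

1, 3, 5, 7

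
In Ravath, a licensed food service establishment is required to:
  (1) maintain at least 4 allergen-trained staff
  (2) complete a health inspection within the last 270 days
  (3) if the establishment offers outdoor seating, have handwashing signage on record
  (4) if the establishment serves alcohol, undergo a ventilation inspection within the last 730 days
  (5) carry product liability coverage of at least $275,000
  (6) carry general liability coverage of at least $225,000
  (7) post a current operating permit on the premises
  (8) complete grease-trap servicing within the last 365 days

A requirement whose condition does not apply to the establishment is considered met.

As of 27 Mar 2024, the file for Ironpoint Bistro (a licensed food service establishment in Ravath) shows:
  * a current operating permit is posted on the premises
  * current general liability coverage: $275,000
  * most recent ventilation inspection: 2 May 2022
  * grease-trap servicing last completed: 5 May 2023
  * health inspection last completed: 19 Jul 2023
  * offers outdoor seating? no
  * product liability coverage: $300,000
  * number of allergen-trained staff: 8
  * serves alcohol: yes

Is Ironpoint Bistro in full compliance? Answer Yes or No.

1. allergen-trained staff 8 ≥ 4 → met
2. health inspection 252 days ago vs limit 270 → met
3. condition 'offers outdoor seating' does not hold → requirement n/a → met
4. condition 'serves alcohol' holds; ventilation inspection 695 days ago vs limit 730 → met
5. product liability coverage $300,000 ≥ $275,000 → met
6. general liability coverage $275,000 ≥ $225,000 → met
7. current operating permit present → met
8. grease-trap servicing 327 days ago vs limit 365 → met
All met.

Yes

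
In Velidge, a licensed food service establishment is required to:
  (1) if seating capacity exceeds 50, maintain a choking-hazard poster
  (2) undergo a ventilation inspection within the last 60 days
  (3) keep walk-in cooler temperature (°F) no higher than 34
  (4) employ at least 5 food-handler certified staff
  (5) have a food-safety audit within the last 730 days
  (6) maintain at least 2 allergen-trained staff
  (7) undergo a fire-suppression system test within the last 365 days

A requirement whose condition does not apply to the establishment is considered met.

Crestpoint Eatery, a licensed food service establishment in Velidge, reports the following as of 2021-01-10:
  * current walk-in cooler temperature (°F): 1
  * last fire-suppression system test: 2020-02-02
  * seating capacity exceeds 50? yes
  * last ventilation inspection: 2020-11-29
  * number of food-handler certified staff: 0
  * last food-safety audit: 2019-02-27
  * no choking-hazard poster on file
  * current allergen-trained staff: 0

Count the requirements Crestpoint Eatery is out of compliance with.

1. condition 'seating capacity exceeds 50' holds; choking-hazard poster absent → not met
2. ventilation inspection 42 days ago vs limit 60 → met
3. walk-in cooler temperature (°F) 1 ≤ 34 → met
4. food-handler certified staff 0 < 5 → not met
5. food-safety audit 683 days ago vs limit 730 → met
6. allergen-trained staff 0 < 2 → not met
7. fire-suppression system test 343 days ago vs limit 365 → met
Not met: 3 of 7

3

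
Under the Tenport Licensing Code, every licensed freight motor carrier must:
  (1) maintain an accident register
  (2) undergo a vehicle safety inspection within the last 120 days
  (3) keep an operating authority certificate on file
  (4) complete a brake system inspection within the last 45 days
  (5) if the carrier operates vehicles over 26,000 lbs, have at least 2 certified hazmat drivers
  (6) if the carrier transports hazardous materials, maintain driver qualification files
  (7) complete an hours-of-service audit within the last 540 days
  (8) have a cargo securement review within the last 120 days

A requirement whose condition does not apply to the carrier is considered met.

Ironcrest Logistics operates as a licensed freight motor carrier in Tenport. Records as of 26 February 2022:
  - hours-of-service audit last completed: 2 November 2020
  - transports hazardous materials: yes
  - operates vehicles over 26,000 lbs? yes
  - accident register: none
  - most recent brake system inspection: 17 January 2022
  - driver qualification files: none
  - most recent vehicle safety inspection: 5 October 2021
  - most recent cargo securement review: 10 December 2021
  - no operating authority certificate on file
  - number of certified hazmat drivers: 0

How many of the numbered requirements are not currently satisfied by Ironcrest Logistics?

5

1. accident register absent → not met
2. vehicle safety inspection 144 days ago vs limit 120 → not met
3. operating authority certificate absent → not met
4. brake system inspection 40 days ago vs limit 45 → met
5. condition 'operates vehicles over 26,000 lbs' holds; certified hazmat drivers 0 < 2 → not met
6. condition 'transports hazardous materials' holds; driver qualification files absent → not met
7. hours-of-service audit 481 days ago vs limit 540 → met
8. cargo securement review 78 days ago vs limit 120 → met
Not met: 5 of 8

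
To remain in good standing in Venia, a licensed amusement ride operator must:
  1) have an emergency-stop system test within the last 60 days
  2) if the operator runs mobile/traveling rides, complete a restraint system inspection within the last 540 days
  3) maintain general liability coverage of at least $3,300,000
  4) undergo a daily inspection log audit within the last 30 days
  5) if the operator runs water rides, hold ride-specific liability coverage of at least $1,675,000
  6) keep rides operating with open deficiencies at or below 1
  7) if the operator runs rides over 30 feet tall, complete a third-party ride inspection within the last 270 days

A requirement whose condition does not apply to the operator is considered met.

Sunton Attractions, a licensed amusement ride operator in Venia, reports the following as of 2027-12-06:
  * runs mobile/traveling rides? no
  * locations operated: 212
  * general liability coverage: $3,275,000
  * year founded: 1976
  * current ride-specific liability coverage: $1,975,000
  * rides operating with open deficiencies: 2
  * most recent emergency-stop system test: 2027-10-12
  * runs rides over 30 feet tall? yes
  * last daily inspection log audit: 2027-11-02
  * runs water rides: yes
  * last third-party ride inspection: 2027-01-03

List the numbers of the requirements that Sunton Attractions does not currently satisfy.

3, 4, 6, 7

1. emergency-stop system test 55 days ago vs limit 60 → met
2. condition 'runs mobile/traveling rides' does not hold → requirement n/a → met
3. general liability coverage $3,275,000 < $3,300,000 → not met
4. daily inspection log audit 34 days ago vs limit 30 → not met
5. condition 'runs water rides' holds; ride-specific liability coverage $1,975,000 ≥ $1,675,000 → met
6. rides operating with open deficiencies 2 > 1 → not met
7. condition 'runs rides over 30 feet tall' holds; third-party ride inspection 337 days ago vs limit 270 → not met
Not met: 3, 4, 6, 7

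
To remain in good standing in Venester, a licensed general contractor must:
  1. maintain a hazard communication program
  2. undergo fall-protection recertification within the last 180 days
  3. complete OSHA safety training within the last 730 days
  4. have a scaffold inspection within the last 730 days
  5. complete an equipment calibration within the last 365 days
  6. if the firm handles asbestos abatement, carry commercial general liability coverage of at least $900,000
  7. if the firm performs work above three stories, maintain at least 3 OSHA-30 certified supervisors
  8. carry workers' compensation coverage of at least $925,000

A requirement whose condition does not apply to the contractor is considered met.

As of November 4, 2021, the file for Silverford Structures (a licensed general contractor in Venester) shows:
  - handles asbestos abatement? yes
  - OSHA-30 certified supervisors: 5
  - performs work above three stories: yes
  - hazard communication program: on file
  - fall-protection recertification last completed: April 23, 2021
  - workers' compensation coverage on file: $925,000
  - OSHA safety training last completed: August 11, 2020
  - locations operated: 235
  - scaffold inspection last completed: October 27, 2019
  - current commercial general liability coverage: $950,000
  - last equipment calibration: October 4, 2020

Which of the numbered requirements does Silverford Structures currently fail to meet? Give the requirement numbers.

2, 4, 5

1. hazard communication program present → met
2. fall-protection recertification 195 days ago vs limit 180 → not met
3. OSHA safety training 450 days ago vs limit 730 → met
4. scaffold inspection 739 days ago vs limit 730 → not met
5. equipment calibration 396 days ago vs limit 365 → not met
6. condition 'handles asbestos abatement' holds; commercial general liability coverage $950,000 ≥ $900,000 → met
7. condition 'performs work above three stories' holds; OSHA-30 certified supervisors 5 ≥ 3 → met
8. workers' compensation coverage $925,000 ≥ $925,000 → met
Not met: 2, 4, 5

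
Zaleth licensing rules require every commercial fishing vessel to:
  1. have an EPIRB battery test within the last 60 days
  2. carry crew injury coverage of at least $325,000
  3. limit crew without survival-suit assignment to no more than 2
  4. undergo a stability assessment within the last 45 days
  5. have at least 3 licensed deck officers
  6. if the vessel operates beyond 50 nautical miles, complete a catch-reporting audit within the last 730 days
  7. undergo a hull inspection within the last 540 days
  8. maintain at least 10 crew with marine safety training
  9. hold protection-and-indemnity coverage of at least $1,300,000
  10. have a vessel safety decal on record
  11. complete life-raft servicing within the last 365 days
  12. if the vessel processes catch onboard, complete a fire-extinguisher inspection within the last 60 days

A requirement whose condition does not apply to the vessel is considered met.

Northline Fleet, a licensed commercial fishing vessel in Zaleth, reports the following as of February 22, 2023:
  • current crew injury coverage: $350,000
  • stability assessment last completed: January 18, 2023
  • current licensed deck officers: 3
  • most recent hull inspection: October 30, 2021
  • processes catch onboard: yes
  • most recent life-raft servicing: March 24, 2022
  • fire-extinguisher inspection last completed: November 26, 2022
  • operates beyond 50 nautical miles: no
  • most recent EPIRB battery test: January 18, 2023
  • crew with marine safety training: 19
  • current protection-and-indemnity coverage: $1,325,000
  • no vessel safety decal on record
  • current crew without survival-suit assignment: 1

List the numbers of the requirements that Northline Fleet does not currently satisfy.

10, 12

1. EPIRB battery test 35 days ago vs limit 60 → met
2. crew injury coverage $350,000 ≥ $325,000 → met
3. crew without survival-suit assignment 1 ≤ 2 → met
4. stability assessment 35 days ago vs limit 45 → met
5. licensed deck officers 3 ≥ 3 → met
6. condition 'operates beyond 50 nautical miles' does not hold → requirement n/a → met
7. hull inspection 480 days ago vs limit 540 → met
8. crew with marine safety training 19 ≥ 10 → met
9. protection-and-indemnity coverage $1,325,000 ≥ $1,300,000 → met
10. vessel safety decal absent → not met
11. life-raft servicing 335 days ago vs limit 365 → met
12. condition 'processes catch onboard' holds; fire-extinguisher inspection 88 days ago vs limit 60 → not met
Not met: 10, 12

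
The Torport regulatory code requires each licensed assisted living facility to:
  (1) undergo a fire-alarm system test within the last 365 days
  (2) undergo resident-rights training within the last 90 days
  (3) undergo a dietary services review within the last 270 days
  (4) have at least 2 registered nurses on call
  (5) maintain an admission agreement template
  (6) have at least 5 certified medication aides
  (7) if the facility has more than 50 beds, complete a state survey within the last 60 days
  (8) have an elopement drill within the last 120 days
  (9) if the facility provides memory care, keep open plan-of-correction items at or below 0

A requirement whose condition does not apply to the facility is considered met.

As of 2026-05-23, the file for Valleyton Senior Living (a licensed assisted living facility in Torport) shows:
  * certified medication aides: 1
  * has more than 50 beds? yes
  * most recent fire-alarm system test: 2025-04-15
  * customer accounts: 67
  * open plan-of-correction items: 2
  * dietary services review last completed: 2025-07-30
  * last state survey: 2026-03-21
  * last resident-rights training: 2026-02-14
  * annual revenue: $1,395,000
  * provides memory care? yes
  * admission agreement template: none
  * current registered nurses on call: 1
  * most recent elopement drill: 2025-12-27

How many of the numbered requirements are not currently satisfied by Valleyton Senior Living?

1. fire-alarm system test 403 days ago vs limit 365 → not met
2. resident-rights training 98 days ago vs limit 90 → not met
3. dietary services review 297 days ago vs limit 270 → not met
4. registered nurses on call 1 < 2 → not met
5. admission agreement template absent → not met
6. certified medication aides 1 < 5 → not met
7. condition 'has more than 50 beds' holds; state survey 63 days ago vs limit 60 → not met
8. elopement drill 147 days ago vs limit 120 → not met
9. condition 'provides memory care' holds; open plan-of-correction items 2 > 0 → not met
Not met: 9 of 9

9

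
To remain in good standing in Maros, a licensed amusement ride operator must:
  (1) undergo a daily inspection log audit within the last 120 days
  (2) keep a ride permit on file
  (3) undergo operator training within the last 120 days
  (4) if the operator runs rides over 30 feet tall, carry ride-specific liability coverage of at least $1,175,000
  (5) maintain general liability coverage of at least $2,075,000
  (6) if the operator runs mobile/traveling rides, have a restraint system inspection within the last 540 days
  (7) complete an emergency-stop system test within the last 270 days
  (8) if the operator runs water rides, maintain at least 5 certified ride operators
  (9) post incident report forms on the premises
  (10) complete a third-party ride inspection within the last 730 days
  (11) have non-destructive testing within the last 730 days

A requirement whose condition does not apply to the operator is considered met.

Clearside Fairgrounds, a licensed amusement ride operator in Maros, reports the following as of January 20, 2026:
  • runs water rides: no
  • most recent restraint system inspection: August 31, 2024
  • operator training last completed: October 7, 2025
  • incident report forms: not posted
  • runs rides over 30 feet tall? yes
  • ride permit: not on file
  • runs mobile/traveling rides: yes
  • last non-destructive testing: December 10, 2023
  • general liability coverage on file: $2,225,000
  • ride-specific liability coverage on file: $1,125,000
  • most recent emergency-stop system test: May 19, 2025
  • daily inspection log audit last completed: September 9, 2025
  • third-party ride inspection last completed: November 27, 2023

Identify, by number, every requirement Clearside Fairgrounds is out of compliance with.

1, 2, 4, 9, 10, 11

1. daily inspection log audit 133 days ago vs limit 120 → not met
2. ride permit absent → not met
3. operator training 105 days ago vs limit 120 → met
4. condition 'runs rides over 30 feet tall' holds; ride-specific liability coverage $1,125,000 < $1,175,000 → not met
5. general liability coverage $2,225,000 ≥ $2,075,000 → met
6. condition 'runs mobile/traveling rides' holds; restraint system inspection 507 days ago vs limit 540 → met
7. emergency-stop system test 246 days ago vs limit 270 → met
8. condition 'runs water rides' does not hold → requirement n/a → met
9. incident report forms absent → not met
10. third-party ride inspection 785 days ago vs limit 730 → not met
11. non-destructive testing 772 days ago vs limit 730 → not met
Not met: 1, 2, 4, 9, 10, 11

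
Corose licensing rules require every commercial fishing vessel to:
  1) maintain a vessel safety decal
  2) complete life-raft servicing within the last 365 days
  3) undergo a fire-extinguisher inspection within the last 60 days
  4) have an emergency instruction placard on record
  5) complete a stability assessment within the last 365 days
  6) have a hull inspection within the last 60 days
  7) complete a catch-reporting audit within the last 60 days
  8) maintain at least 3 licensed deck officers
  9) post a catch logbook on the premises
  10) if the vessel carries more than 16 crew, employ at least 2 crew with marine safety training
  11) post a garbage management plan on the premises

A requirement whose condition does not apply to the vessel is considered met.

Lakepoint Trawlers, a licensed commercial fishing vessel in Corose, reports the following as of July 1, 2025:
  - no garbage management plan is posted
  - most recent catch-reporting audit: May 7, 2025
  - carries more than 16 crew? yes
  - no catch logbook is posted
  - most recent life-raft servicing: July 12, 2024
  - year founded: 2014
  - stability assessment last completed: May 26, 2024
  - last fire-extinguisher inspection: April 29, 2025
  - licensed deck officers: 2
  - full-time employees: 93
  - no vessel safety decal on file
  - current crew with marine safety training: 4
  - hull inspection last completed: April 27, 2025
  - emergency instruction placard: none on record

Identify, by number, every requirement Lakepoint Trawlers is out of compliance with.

1, 3, 4, 5, 6, 8, 9, 11

1. vessel safety decal absent → not met
2. life-raft servicing 354 days ago vs limit 365 → met
3. fire-extinguisher inspection 63 days ago vs limit 60 → not met
4. emergency instruction placard absent → not met
5. stability assessment 401 days ago vs limit 365 → not met
6. hull inspection 65 days ago vs limit 60 → not met
7. catch-reporting audit 55 days ago vs limit 60 → met
8. licensed deck officers 2 < 3 → not met
9. catch logbook absent → not met
10. condition 'carries more than 16 crew' holds; crew with marine safety training 4 ≥ 2 → met
11. garbage management plan absent → not met
Not met: 1, 3, 4, 5, 6, 8, 9, 11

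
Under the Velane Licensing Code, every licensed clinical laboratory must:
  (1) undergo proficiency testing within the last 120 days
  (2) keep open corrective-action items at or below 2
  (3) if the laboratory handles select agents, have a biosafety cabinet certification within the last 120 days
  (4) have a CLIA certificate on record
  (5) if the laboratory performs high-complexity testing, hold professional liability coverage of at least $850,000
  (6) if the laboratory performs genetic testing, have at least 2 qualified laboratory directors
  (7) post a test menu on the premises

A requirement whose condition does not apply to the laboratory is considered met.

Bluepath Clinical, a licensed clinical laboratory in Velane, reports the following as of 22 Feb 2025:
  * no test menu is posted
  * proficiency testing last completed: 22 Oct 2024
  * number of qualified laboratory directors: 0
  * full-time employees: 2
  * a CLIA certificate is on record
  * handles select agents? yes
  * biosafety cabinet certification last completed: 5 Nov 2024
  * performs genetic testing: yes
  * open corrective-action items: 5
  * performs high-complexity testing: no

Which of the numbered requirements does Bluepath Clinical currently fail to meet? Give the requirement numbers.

1, 2, 6, 7

1. proficiency testing 123 days ago vs limit 120 → not met
2. open corrective-action items 5 > 2 → not met
3. condition 'handles select agents' holds; biosafety cabinet certification 109 days ago vs limit 120 → met
4. CLIA certificate present → met
5. condition 'performs high-complexity testing' does not hold → requirement n/a → met
6. condition 'performs genetic testing' holds; qualified laboratory directors 0 < 2 → not met
7. test menu absent → not met
Not met: 1, 2, 6, 7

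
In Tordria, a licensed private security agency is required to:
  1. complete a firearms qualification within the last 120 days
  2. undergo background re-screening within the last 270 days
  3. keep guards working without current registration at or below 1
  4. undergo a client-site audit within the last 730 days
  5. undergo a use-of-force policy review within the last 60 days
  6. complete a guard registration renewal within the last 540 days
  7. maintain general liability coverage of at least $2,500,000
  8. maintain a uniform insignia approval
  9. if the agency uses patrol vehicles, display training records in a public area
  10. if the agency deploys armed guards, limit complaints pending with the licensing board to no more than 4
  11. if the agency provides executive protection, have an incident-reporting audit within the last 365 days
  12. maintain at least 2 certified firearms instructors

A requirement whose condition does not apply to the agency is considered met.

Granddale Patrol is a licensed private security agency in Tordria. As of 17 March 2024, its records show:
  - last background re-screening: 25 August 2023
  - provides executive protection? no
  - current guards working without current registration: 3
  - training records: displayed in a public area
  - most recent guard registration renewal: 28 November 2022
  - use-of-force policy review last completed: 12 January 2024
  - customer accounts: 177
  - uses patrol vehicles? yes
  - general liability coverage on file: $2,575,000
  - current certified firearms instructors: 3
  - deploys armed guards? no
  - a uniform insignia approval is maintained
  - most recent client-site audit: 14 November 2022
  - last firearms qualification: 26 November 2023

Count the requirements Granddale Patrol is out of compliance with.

2

1. firearms qualification 112 days ago vs limit 120 → met
2. background re-screening 205 days ago vs limit 270 → met
3. guards working without current registration 3 > 1 → not met
4. client-site audit 489 days ago vs limit 730 → met
5. use-of-force policy review 65 days ago vs limit 60 → not met
6. guard registration renewal 475 days ago vs limit 540 → met
7. general liability coverage $2,575,000 ≥ $2,500,000 → met
8. uniform insignia approval present → met
9. condition 'uses patrol vehicles' holds; training records present → met
10. condition 'deploys armed guards' does not hold → requirement n/a → met
11. condition 'provides executive protection' does not hold → requirement n/a → met
12. certified firearms instructors 3 ≥ 2 → met
Not met: 2 of 12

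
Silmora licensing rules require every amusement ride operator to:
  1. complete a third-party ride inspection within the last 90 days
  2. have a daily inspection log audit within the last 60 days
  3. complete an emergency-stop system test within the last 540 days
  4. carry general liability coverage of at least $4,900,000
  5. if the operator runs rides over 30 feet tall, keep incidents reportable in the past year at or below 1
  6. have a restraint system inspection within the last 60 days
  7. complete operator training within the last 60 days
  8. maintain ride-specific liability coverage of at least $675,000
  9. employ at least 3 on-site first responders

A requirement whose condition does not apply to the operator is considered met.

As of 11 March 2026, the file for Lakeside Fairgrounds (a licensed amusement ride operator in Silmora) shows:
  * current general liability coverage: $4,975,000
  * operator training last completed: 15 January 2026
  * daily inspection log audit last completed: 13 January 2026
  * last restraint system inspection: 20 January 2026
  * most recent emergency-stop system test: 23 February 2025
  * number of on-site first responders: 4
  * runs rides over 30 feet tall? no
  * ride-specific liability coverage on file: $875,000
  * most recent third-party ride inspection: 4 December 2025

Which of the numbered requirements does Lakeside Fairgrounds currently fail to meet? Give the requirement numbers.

1. third-party ride inspection 97 days ago vs limit 90 → not met
2. daily inspection log audit 57 days ago vs limit 60 → met
3. emergency-stop system test 381 days ago vs limit 540 → met
4. general liability coverage $4,975,000 ≥ $4,900,000 → met
5. condition 'runs rides over 30 feet tall' does not hold → requirement n/a → met
6. restraint system inspection 50 days ago vs limit 60 → met
7. operator training 55 days ago vs limit 60 → met
8. ride-specific liability coverage $875,000 ≥ $675,000 → met
9. on-site first responders 4 ≥ 3 → met
Not met: 1

1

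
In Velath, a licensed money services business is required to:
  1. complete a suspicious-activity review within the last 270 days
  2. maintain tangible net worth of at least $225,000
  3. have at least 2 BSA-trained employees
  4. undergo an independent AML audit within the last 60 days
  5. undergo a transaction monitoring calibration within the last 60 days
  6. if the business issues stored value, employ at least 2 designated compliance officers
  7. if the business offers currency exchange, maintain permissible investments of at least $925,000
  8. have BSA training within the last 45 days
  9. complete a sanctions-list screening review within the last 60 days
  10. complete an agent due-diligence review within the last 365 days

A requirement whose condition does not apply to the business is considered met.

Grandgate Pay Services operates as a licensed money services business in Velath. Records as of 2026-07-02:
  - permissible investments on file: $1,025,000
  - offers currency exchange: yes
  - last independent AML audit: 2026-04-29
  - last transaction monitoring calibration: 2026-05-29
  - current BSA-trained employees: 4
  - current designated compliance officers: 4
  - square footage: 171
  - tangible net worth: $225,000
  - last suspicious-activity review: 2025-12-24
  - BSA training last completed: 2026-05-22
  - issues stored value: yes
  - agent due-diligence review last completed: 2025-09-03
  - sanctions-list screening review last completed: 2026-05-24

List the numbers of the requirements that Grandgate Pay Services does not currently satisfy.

1. suspicious-activity review 190 days ago vs limit 270 → met
2. tangible net worth $225,000 ≥ $225,000 → met
3. BSA-trained employees 4 ≥ 2 → met
4. independent AML audit 64 days ago vs limit 60 → not met
5. transaction monitoring calibration 34 days ago vs limit 60 → met
6. condition 'issues stored value' holds; designated compliance officers 4 ≥ 2 → met
7. condition 'offers currency exchange' holds; permissible investments $1,025,000 ≥ $925,000 → met
8. BSA training 41 days ago vs limit 45 → met
9. sanctions-list screening review 39 days ago vs limit 60 → met
10. agent due-diligence review 302 days ago vs limit 365 → met
Not met: 4

4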